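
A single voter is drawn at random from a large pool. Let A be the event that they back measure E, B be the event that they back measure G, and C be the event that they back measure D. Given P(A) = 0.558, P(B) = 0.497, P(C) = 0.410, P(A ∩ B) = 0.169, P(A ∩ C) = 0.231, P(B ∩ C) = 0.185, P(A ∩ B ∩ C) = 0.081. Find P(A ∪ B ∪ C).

0.961

By inclusion–exclusion:
P(A ∪ B ∪ C) = 0.558 + 0.497 + 0.410 − 0.169 − 0.231 − 0.185 + 0.081 = 0.961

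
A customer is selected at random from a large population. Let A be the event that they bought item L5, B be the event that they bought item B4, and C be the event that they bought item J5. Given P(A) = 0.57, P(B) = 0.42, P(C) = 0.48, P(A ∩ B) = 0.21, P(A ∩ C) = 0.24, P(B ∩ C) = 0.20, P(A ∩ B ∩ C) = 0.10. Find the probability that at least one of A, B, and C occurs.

0.92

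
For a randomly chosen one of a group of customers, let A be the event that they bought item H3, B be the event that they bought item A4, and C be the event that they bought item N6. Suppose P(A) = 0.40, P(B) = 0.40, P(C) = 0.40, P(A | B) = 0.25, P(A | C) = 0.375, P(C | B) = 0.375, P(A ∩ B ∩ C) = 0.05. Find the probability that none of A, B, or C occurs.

0.15

P(A ∩ B) = P(B)·P(A|B) = 0.40 × 0.25 = 0.10
P(A ∩ C) = P(C)·P(A|C) = 0.40 × 0.375 = 0.15
P(B ∩ C) = P(B)·P(C|B) = 0.40 × 0.375 = 0.15
P(A ∪ B ∪ C) = 0.40 + 0.40 + 0.40 − 0.10 − 0.15 − 0.15 + 0.05 = 0.85
P(none) = 1 − 0.85 = 0.15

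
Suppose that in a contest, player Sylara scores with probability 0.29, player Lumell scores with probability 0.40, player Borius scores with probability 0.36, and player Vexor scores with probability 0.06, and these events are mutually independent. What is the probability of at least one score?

0.7437184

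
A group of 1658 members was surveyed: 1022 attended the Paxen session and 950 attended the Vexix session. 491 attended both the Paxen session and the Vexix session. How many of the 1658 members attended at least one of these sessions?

1481

|union| = 1022 + 950 − 491 = 1481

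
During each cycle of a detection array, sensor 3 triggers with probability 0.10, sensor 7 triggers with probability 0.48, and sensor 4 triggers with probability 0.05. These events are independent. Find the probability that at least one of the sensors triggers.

0.5554

P(none) = (1 − 0.10) × (1 − 0.48) × (1 − 0.05) = 0.90 × 0.52 × 0.95 = 0.4446
P(at least one) = 1 − 0.4446 = 0.5554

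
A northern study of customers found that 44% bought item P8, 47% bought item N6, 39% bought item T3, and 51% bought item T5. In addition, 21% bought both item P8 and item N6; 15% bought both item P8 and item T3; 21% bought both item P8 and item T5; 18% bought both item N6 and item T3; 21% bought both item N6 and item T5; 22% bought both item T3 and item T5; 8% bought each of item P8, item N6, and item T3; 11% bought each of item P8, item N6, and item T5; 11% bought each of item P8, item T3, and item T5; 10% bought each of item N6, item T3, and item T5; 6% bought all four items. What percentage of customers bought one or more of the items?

By inclusion–exclusion:
P(≥1) = 44 + 47 + 39 + 51 − 21 − 15 − 21 − 18 − 21 − 22 + 8 + 11 + 11 + 10 − 6 = 97%

97%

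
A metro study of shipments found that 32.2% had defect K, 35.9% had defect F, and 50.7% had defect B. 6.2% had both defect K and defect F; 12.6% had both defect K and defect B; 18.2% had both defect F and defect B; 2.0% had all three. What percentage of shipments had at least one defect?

83.8%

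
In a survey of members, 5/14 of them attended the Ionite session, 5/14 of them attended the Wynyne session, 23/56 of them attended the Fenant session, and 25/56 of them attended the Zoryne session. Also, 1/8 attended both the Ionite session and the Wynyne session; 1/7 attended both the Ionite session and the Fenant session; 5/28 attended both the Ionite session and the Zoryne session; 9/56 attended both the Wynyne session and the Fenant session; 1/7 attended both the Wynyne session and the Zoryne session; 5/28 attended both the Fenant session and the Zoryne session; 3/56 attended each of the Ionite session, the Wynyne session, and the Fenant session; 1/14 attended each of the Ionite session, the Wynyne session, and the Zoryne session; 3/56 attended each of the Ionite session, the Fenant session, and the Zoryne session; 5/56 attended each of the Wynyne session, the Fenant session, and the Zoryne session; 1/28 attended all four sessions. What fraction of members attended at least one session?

7/8

By inclusion-exclusion,
P(at least one) = 5/14 + 5/14 + 23/56 + 25/56 − 1/8 − 1/7 − 5/28 − 9/56 − 1/7 − 5/28 + 3/56 + 1/14 + 3/56 + 5/56 − 1/28 = 7/8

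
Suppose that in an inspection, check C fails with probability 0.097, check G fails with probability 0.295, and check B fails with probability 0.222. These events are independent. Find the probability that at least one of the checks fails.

0.50471353

Independence gives P(none) = ∏(1 − pᵢ).
P(none) = (1 − 0.097) × (1 − 0.295) × (1 − 0.222) = 0.903 × 0.705 × 0.778 = 0.49528647
P(at least one) = 1 − 0.49528647 = 0.50471353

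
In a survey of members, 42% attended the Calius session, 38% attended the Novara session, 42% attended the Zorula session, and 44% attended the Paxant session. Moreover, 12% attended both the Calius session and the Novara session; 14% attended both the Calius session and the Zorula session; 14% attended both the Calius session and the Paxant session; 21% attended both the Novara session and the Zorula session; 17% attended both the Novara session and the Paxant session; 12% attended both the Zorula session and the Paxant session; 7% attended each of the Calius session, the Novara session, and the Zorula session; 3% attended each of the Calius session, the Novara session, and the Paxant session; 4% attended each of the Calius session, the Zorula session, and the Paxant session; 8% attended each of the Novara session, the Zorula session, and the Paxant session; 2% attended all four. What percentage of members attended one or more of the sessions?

96%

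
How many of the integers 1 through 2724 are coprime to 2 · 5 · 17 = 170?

1026

1362 + 544 + 160 − 272 − 80 − 32 + 16 = 1698
2724 − 1698 = 1026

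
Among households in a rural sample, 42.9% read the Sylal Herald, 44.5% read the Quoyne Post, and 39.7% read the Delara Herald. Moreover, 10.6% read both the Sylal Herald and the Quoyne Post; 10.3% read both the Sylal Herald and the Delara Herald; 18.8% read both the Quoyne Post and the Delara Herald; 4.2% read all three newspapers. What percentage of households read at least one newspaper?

91.6%

Inclusion–exclusion gives
P(union) = 42.9 + 44.5 + 39.7 − 10.6 − 10.3 − 18.8 + 4.2 = 91.6%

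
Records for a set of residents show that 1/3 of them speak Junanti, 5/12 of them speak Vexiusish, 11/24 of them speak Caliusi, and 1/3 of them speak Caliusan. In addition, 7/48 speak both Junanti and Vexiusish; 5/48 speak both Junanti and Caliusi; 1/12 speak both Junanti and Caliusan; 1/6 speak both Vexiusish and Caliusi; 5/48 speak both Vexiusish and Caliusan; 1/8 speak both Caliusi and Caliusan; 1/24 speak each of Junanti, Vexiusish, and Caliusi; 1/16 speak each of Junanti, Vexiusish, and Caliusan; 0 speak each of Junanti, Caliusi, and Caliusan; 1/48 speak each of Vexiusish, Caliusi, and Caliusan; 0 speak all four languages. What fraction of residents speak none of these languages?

1/16

By inclusion–exclusion:
P(union) = 1/3 + 5/12 + 11/24 + 1/3 − 7/48 − 5/48 − 1/12 − 1/6 − 5/48 − 1/8 + 1/24 + 1/16 + 0 + 1/48 − 0 = 15/16
P(none) = 1 − 15/16 = 1/16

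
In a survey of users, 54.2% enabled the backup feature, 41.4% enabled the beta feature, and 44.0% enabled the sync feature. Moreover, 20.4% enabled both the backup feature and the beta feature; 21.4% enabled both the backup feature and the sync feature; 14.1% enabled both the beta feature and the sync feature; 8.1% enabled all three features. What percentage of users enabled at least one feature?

91.8%

By inclusion–exclusion:
P(union) = 54.2 + 41.4 + 44.0 − 20.4 − 21.4 − 14.1 + 8.1 = 91.8%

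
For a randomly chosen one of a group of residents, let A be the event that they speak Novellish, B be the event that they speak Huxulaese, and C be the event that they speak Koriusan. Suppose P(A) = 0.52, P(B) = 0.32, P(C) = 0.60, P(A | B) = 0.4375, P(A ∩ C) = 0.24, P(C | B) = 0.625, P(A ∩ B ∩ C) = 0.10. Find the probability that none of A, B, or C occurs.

0.04

P(A ∩ B) = P(B)·P(A|B) = 0.32 × 0.4375 = 0.14
P(B ∩ C) = P(B)·P(C|B) = 0.32 × 0.625 = 0.20
Using inclusion–exclusion:
P(A ∪ B ∪ C) = 0.52 + 0.32 + 0.60 − 0.14 − 0.24 − 0.20 + 0.10 = 0.96
P(none) = 1 − 0.96 = 0.04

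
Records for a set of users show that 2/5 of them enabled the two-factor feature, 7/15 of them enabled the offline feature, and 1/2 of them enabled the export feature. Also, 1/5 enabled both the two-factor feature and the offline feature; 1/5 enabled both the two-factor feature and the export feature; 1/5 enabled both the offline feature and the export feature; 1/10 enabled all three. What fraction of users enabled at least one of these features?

13/15

P(at least one) = 2/5 + 7/15 + 1/2 − 1/5 − 1/5 − 1/5 + 1/10 = 13/15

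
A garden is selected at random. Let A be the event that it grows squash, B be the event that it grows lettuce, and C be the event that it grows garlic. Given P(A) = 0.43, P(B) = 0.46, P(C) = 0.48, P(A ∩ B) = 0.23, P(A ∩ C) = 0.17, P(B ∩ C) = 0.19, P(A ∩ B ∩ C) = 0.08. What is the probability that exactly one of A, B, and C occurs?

0.43

Using the inclusion–exclusion count for exactly one event:
P(exactly one) = 0.43 + 0.46 + 0.48 − 2·0.23 − 2·0.17 − 2·0.19 + 3·0.08 = 0.43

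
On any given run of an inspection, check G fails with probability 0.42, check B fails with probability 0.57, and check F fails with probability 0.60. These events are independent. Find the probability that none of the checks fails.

Independence gives P(none) = ∏(1 − pᵢ).
P(none) = (1 − 0.42) × (1 − 0.57) × (1 − 0.60) = 0.58 × 0.43 × 0.40 = 0.09976

0.09976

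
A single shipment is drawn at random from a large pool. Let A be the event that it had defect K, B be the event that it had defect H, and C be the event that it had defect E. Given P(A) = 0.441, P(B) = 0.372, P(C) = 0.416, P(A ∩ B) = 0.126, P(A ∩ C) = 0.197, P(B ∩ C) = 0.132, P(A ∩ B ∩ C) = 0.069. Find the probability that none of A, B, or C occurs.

0.157

P(A ∪ B ∪ C) = 0.441 + 0.372 + 0.416 − 0.126 − 0.197 − 0.132 + 0.069 = 0.843
P(none) = 1 − 0.843 = 0.157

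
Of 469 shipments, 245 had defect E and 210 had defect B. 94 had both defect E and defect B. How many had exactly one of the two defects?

267

N(exactly one) = 245 + 210 − 2·94 = 267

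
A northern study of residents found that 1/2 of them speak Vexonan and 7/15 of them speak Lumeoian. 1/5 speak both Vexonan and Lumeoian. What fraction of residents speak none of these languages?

P(≥1) = 1/2 + 7/15 − 1/5 = 23/30
P(none) = 1 − 23/30 = 7/30

7/30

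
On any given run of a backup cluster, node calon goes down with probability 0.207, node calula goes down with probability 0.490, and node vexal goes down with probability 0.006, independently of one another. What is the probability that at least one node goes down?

Independence gives P(none) = ∏(1 − pᵢ).
P(none) = (1 − 0.207) × (1 − 0.490) × (1 − 0.006) = 0.793 × 0.510 × 0.994 = 0.40200342
P(at least one) = 1 − 0.40200342 = 0.59799658

0.59799658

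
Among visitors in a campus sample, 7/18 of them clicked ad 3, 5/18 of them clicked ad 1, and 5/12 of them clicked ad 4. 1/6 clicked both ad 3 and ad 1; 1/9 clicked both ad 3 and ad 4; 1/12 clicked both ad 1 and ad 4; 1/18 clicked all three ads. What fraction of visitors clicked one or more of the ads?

7/9

Inclusion–exclusion gives
P(at least one) = 7/18 + 5/18 + 5/12 − 1/6 − 1/9 − 1/12 + 1/18 = 7/9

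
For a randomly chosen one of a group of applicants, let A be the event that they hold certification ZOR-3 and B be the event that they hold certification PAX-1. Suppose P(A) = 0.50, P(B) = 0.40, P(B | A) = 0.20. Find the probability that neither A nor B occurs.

P(A ∩ B) = P(A)·P(B|A) = 0.50 × 0.20 = 0.10
By inclusion–exclusion:
P(A ∪ B) = 0.50 + 0.40 − 0.10 = 0.80
P(none) = 1 − 0.80 = 0.20

0.20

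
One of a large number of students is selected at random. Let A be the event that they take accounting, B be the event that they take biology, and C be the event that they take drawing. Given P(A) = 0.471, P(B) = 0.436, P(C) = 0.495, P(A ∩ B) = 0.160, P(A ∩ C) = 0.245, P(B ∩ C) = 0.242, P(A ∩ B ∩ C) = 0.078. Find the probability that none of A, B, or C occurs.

P(A ∪ B ∪ C) = 0.471 + 0.436 + 0.495 − 0.160 − 0.245 − 0.242 + 0.078 = 0.833
P(none) = 1 − 0.833 = 0.167

0.167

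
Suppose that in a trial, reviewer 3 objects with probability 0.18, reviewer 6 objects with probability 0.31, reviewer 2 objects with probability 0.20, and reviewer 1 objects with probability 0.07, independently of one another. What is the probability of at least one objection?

0.5790448

P(none) = (1 − 0.18) × (1 − 0.31) × (1 − 0.20) × (1 − 0.07) = 0.82 × 0.69 × 0.80 × 0.93 = 0.4209552
P(at least one) = 1 − 0.4209552 = 0.5790448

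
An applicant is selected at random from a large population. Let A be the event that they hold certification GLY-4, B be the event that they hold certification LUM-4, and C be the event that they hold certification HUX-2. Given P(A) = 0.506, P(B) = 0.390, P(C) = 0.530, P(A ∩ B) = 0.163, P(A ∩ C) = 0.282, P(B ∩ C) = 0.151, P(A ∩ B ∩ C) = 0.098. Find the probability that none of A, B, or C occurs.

0.072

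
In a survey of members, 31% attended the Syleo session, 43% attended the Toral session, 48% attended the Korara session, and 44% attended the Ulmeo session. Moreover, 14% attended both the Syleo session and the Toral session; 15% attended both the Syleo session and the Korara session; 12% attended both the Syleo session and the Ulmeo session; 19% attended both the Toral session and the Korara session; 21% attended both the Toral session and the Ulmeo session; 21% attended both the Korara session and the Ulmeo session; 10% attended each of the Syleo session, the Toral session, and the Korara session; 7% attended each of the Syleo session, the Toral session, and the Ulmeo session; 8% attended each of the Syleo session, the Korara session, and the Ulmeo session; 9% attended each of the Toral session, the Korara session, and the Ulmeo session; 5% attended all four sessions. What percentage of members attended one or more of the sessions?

P(at least one) = 31 + 43 + 48 + 44 − 14 − 15 − 12 − 19 − 21 − 21 + 10 + 7 + 8 + 9 − 5 = 93%

93%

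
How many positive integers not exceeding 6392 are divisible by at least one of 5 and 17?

Apply inclusion-exclusion:
1278 + 376 − 75 = 1579

1579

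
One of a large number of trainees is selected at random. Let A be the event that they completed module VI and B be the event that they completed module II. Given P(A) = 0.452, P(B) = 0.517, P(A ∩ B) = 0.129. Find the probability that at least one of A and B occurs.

0.840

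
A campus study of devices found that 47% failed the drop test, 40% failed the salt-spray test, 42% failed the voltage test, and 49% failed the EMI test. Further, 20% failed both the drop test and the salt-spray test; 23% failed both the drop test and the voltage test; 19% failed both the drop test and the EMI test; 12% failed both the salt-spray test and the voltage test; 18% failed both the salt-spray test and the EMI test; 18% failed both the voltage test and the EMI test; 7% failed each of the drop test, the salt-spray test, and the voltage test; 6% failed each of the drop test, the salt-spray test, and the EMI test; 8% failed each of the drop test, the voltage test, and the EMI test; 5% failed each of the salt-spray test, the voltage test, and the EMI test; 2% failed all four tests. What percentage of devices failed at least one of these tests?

Using inclusion–exclusion:
P(at least one) = 47 + 40 + 42 + 49 − 20 − 23 − 19 − 12 − 18 − 18 + 7 + 6 + 8 + 5 − 2 = 92%

92%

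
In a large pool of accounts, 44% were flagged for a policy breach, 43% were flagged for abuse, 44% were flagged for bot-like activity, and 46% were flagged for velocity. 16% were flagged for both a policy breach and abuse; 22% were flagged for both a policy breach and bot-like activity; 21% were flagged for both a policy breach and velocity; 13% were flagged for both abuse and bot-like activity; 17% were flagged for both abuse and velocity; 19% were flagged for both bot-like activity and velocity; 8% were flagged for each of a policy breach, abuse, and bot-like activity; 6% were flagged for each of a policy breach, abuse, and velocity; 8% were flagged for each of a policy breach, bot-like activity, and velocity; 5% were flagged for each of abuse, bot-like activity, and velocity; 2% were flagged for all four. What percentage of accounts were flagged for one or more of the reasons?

Inclusion–exclusion gives
P(≥1) = 44 + 43 + 44 + 46 − 16 − 22 − 21 − 13 − 17 − 19 + 8 + 6 + 8 + 5 − 2 = 94%

94%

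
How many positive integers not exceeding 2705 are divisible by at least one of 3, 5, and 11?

1393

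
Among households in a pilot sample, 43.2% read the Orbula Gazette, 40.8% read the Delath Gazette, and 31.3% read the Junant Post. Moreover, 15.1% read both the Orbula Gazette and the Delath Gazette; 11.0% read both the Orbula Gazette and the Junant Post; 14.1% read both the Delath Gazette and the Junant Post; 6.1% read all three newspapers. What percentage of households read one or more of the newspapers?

81.2%

Apply inclusion-exclusion:
P(union) = 43.2 + 40.8 + 31.3 − 15.1 − 11.0 − 14.1 + 6.1 = 81.2%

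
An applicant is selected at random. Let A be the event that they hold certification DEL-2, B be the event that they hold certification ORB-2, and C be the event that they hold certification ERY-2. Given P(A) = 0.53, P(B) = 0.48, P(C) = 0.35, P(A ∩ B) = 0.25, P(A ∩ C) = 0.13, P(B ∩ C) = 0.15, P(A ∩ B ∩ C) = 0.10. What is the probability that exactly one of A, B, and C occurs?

By inclusion–exclusion (exactly-one form):
P(exactly one) = 0.53 + 0.48 + 0.35 − 2·0.25 − 2·0.13 − 2·0.15 + 3·0.10 = 0.60

0.60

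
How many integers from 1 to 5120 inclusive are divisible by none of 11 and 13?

465 + 393 − 35 = 823
5120 − 823 = 4297

4297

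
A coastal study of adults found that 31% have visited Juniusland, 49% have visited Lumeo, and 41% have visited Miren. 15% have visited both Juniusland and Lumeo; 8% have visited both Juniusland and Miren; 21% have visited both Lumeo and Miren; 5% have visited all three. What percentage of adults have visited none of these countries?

By inclusion–exclusion:
P(≥1) = 31 + 49 + 41 − 15 − 8 − 21 + 5 = 82%
P(none) = 100% − 82% = 18%

18%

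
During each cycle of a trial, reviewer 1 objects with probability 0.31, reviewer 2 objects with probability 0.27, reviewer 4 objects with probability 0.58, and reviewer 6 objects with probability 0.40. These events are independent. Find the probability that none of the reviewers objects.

0.1269324

P(none) = (1 − 0.31) × (1 − 0.27) × (1 − 0.58) × (1 − 0.40) = 0.69 × 0.73 × 0.42 × 0.60 = 0.1269324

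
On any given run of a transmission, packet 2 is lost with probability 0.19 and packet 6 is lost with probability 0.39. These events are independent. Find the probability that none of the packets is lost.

0.4941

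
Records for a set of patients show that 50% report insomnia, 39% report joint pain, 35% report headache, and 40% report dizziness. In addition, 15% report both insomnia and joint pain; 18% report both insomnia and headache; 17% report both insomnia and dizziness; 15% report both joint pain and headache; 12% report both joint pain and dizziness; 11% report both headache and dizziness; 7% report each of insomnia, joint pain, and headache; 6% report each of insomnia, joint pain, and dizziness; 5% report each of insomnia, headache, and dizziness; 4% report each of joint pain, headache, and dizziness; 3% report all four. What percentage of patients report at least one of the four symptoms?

95%

P(≥1) = 50 + 39 + 35 + 40 − 15 − 18 − 17 − 15 − 12 − 11 + 7 + 6 + 5 + 4 − 3 = 95%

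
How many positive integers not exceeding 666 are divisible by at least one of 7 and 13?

139

Apply inclusion-exclusion:
floor(666/7) + floor(666/13) − floor(666/91) = 95 + 51 − 7 = 139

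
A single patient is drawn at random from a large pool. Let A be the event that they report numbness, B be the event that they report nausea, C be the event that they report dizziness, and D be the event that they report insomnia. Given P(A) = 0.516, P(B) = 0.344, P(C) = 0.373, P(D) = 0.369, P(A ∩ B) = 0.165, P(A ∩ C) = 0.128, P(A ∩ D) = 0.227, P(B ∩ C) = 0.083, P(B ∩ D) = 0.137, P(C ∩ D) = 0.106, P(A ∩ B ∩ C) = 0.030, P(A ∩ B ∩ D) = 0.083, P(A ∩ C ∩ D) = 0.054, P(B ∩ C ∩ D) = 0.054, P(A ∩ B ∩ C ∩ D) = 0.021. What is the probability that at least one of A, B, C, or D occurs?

0.956

By inclusion–exclusion:
P(A ∪ B ∪ C ∪ D) = 0.516 + 0.344 + 0.373 + 0.369 − 0.165 − 0.128 − 0.227 − 0.083 − 0.137 − 0.106 + 0.030 + 0.083 + 0.054 + 0.054 − 0.021 = 0.956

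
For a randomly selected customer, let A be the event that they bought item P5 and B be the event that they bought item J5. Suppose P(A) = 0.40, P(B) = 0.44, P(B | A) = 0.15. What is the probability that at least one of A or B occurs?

0.78

P(A ∩ B) = P(A)·P(B|A) = 0.40 × 0.15 = 0.06
P(A ∪ B) = 0.40 + 0.44 − 0.06 = 0.78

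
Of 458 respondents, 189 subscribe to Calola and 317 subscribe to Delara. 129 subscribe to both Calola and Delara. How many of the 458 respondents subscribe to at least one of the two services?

|at least one| = 189 + 317 − 129 = 377

377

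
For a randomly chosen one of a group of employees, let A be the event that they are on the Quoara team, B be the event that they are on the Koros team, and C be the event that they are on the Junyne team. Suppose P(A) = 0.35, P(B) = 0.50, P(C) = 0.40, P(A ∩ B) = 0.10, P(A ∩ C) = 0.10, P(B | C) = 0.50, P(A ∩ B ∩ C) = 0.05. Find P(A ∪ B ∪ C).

P(B ∩ C) = P(C)·P(B|C) = 0.40 × 0.50 = 0.20
Apply inclusion-exclusion:
P(A ∪ B ∪ C) = 0.35 + 0.50 + 0.40 − 0.10 − 0.10 − 0.20 + 0.05 = 0.90

0.90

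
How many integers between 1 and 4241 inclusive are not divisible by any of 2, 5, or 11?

Inclusion–exclusion gives
2120 + 848 + 385 − 424 − 192 − 77 + 38 = 2698
4241 − 2698 = 1543

1543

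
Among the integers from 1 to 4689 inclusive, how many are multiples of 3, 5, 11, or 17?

1563 + 937 + 426 + 275 − 312 − 142 − 91 − 85 − 55 − 25 + 28 + 18 + 8 + 5 − 1 = 2549

2549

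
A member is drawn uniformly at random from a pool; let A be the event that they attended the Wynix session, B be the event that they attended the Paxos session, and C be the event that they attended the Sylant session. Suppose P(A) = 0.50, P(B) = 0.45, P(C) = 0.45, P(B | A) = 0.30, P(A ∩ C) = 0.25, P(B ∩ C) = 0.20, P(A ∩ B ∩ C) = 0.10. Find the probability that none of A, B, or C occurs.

0.10

P(A ∩ B) = P(A)·P(B|A) = 0.50 × 0.30 = 0.15
By inclusion–exclusion:
P(A ∪ B ∪ C) = 0.50 + 0.45 + 0.45 − 0.15 − 0.25 − 0.20 + 0.10 = 0.90
P(none) = 1 − 0.90 = 0.10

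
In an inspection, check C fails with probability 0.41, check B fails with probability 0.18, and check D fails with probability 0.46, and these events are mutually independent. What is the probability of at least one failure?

0.738748

P(none) = (1 − 0.41) × (1 − 0.18) × (1 − 0.46) = 0.59 × 0.82 × 0.54 = 0.261252
P(at least one) = 1 − 0.261252 = 0.738748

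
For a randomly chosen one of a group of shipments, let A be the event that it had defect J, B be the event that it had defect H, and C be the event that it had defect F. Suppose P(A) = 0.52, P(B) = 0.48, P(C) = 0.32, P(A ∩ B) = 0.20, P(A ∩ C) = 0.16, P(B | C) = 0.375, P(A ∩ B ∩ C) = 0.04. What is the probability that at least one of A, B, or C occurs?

P(B ∩ C) = P(C)·P(B|C) = 0.32 × 0.375 = 0.12
Apply inclusion-exclusion:
P(A ∪ B ∪ C) = 0.52 + 0.48 + 0.32 − 0.20 − 0.16 − 0.12 + 0.04 = 0.88

0.88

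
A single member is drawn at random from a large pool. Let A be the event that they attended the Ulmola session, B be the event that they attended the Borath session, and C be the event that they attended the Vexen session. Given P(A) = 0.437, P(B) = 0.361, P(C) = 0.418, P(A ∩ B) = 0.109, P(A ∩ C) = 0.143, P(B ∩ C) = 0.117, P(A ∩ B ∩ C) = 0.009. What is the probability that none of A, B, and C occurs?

0.144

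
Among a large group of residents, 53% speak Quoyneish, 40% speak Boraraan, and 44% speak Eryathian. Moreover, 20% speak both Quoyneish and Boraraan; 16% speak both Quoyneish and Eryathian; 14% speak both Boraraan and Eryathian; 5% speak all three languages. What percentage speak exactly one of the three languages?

52%

P(exactly one) = 53 + 40 + 44 − 2·20 − 2·16 − 2·14 + 3·5 = 52%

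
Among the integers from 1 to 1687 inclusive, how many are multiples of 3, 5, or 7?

916

Using inclusion–exclusion:
562 + 337 + 241 − 112 − 80 − 48 + 16 = 916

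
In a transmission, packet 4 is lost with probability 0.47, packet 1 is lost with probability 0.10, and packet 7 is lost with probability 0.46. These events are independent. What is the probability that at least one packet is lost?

0.74242

P(none) = (1 − 0.47) × (1 − 0.10) × (1 − 0.46) = 0.53 × 0.90 × 0.54 = 0.25758
P(at least one) = 1 − 0.25758 = 0.74242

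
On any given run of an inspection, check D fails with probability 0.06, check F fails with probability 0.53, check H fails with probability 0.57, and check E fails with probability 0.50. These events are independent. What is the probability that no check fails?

0.094987

P(none) = (1 − 0.06) × (1 − 0.53) × (1 − 0.57) × (1 − 0.50) = 0.94 × 0.47 × 0.43 × 0.50 = 0.094987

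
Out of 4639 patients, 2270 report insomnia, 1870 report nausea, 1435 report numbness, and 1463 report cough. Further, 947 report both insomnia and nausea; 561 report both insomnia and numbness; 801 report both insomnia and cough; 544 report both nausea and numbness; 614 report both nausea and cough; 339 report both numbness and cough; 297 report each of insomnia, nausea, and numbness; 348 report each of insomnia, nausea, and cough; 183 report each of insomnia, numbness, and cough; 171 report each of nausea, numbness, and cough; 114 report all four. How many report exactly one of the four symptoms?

By inclusion–exclusion (exactly-one form):
N(exactly one) = 2270 + 1870 + 1435 + 1463 − 2·947 − 2·561 − 2·801 − 2·544 − 2·614 − 2·339 + 3·297 + 3·348 + 3·183 + 3·171 − 4·114 = 1967

1967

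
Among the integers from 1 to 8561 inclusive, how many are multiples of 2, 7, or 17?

⌊8561/2⌋ + ⌊8561/7⌋ + ⌊8561/17⌋ − ⌊8561/14⌋ − ⌊8561/34⌋ − ⌊8561/119⌋ + ⌊8561/238⌋ = 4280 + 1223 + 503 − 611 − 251 − 71 + 35 = 5108

5108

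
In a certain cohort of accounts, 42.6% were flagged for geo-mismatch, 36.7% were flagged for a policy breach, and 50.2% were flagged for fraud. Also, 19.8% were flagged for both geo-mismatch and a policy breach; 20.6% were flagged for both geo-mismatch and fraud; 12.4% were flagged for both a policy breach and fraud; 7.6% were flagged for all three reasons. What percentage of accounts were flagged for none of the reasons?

15.7%

Inclusion–exclusion gives
P(union) = 42.6 + 36.7 + 50.2 − 19.8 − 20.6 − 12.4 + 7.6 = 84.3%
P(none) = 100% − 84.3% = 15.7%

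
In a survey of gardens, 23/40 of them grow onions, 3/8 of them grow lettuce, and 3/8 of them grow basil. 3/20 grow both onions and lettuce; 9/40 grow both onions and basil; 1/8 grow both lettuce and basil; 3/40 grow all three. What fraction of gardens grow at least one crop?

9/10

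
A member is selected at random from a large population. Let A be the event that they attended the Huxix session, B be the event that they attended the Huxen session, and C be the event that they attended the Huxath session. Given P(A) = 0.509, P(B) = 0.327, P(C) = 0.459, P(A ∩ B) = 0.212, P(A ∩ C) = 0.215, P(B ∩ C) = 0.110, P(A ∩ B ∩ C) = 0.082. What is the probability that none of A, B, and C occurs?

0.160

P(A ∪ B ∪ C) = 0.509 + 0.327 + 0.459 − 0.212 − 0.215 − 0.110 + 0.082 = 0.840
P(none) = 1 − 0.840 = 0.160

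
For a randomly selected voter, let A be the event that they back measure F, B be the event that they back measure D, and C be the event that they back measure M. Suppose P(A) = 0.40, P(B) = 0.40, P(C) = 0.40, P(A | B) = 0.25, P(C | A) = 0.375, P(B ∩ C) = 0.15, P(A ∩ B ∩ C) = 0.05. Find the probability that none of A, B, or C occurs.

0.15

P(A ∩ B) = P(B)·P(A|B) = 0.40 × 0.25 = 0.10
P(A ∩ C) = P(A)·P(C|A) = 0.40 × 0.375 = 0.15
P(A ∪ B ∪ C) = 0.40 + 0.40 + 0.40 − 0.10 − 0.15 − 0.15 + 0.05 = 0.85
P(none) = 1 − 0.85 = 0.15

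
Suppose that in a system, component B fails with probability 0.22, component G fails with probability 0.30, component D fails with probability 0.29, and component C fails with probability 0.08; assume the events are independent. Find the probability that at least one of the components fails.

P(none) = (1 − 0.22) × (1 − 0.30) × (1 − 0.29) × (1 − 0.08) = 0.78 × 0.70 × 0.71 × 0.92 = 0.3566472
P(at least one) = 1 − 0.3566472 = 0.6433528

0.6433528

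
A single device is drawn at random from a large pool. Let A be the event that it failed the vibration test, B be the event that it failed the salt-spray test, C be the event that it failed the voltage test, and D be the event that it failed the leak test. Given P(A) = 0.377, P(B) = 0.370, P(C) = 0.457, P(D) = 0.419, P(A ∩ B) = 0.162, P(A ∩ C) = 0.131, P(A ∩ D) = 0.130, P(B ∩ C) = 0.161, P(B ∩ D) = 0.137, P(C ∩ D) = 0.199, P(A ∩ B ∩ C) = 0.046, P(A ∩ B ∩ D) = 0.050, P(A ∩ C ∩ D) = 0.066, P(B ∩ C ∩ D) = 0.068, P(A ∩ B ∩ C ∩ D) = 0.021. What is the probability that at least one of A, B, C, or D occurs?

0.912

P(A ∪ B ∪ C ∪ D) = 0.377 + 0.370 + 0.457 + 0.419 − 0.162 − 0.131 − 0.130 − 0.161 − 0.137 − 0.199 + 0.046 + 0.050 + 0.066 + 0.068 − 0.021 = 0.912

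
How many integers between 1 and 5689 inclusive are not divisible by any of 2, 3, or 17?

Using inclusion–exclusion:
2844 + 1896 + 334 − 948 − 167 − 111 + 55 = 3903
5689 − 3903 = 1786

1786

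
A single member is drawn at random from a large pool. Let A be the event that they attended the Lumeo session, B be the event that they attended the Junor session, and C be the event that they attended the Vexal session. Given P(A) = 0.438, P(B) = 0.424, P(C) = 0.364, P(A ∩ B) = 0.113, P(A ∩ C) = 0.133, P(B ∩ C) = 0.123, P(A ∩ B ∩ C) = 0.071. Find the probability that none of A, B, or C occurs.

By inclusion–exclusion:
P(A ∪ B ∪ C) = 0.438 + 0.424 + 0.364 − 0.113 − 0.133 − 0.123 + 0.071 = 0.928
P(none) = 1 − 0.928 = 0.072

0.072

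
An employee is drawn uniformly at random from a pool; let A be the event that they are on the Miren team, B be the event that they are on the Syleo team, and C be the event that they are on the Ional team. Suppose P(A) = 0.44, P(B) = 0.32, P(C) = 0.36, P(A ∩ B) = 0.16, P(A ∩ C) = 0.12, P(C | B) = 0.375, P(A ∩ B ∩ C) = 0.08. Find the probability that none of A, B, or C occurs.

0.20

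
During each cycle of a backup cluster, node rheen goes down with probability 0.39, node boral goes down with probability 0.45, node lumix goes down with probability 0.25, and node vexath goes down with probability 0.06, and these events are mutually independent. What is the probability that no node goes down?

0.2365275

Independence gives P(none) = ∏(1 − pᵢ).
P(none) = (1 − 0.39) × (1 − 0.45) × (1 − 0.25) × (1 − 0.06) = 0.61 × 0.55 × 0.75 × 0.94 = 0.2365275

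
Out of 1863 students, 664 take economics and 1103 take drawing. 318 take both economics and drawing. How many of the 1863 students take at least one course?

By inclusion–exclusion:
|at least one| = 664 + 1103 − 318 = 1449

1449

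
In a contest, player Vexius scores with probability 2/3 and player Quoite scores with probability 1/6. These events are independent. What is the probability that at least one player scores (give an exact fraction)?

P(none) = (1 − 2/3) × (1 − 1/6) = 1/3 × 5/6 = 5/18
P(at least one) = 1 − 5/18 = 13/18

13/18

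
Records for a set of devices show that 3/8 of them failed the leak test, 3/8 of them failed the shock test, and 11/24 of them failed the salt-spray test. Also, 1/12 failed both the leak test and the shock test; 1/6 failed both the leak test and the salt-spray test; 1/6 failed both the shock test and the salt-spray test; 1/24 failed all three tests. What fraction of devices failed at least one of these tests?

P(at least one) = 3/8 + 3/8 + 11/24 − 1/12 − 1/6 − 1/6 + 1/24 = 5/6

5/6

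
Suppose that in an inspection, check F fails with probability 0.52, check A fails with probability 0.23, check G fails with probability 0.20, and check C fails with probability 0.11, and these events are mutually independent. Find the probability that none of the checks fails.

Since the events are independent, P(none) is the product of the individual non-occurrence probabilities.
P(none) = (1 − 0.52) × (1 − 0.23) × (1 − 0.20) × (1 − 0.11) = 0.48 × 0.77 × 0.80 × 0.89 = 0.2631552

0.2631552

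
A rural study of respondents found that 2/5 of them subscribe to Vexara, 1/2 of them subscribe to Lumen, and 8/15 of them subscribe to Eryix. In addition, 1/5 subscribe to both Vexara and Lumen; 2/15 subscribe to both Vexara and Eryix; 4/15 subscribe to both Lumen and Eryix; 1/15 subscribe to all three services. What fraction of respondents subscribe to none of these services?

1/10

Using inclusion–exclusion:
P(union) = 2/5 + 1/2 + 8/15 − 1/5 − 2/15 − 4/15 + 1/15 = 9/10
P(none) = 1 − 9/10 = 1/10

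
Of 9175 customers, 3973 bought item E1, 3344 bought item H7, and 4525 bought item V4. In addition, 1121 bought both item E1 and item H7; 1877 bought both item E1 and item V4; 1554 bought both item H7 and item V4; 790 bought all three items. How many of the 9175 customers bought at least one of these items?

8080

Apply inclusion-exclusion:
|union| = 3973 + 3344 + 4525 − 1121 − 1877 − 1554 + 790 = 8080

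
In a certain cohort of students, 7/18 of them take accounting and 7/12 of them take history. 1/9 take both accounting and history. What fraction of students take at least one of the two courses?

By inclusion–exclusion:
P(union) = 7/18 + 7/12 − 1/9 = 31/36

31/36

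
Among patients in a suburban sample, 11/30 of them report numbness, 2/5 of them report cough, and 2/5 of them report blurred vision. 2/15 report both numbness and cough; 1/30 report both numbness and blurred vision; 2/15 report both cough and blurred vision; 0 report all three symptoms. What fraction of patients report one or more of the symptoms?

By inclusion–exclusion:
P(at least one) = 11/30 + 2/5 + 2/5 − 2/15 − 1/30 − 2/15 + 0 = 13/15

13/15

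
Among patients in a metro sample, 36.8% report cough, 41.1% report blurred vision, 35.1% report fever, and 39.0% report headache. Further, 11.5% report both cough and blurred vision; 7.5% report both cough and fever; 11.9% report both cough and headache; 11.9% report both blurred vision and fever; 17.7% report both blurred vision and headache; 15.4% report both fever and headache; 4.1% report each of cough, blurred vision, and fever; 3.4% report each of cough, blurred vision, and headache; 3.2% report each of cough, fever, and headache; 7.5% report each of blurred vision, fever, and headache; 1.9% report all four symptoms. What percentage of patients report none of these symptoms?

7.6%

Inclusion–exclusion gives
P(≥1) = 36.8 + 41.1 + 35.1 + 39.0 − 11.5 − 7.5 − 11.9 − 11.9 − 17.7 − 15.4 + 4.1 + 3.4 + 3.2 + 7.5 − 1.9 = 92.4%
P(none) = 100% − 92.4% = 7.6%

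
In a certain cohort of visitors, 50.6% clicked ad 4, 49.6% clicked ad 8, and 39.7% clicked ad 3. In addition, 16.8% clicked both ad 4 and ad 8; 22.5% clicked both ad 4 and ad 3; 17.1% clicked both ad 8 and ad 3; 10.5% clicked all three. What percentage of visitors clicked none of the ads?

P(at least one) = 50.6 + 49.6 + 39.7 − 16.8 − 22.5 − 17.1 + 10.5 = 94.0%
P(none) = 100% − 94.0% = 6.0%

6.0%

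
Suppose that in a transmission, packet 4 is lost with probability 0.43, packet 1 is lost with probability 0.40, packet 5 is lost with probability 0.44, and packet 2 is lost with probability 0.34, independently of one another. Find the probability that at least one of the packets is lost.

0.8735968

P(none) = (1 − 0.43) × (1 − 0.40) × (1 − 0.44) × (1 − 0.34) = 0.57 × 0.60 × 0.56 × 0.66 = 0.1264032
P(at least one) = 1 − 0.1264032 = 0.8735968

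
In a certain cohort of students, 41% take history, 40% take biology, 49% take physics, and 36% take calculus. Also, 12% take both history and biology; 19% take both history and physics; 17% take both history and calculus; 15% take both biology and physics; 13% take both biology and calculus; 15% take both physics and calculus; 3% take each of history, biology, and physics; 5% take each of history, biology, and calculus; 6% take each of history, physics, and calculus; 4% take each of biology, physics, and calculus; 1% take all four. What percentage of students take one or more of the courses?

92%

Using inclusion–exclusion:
P(at least one) = 41 + 40 + 49 + 36 − 12 − 19 − 17 − 15 − 13 − 15 + 3 + 5 + 6 + 4 − 1 = 92%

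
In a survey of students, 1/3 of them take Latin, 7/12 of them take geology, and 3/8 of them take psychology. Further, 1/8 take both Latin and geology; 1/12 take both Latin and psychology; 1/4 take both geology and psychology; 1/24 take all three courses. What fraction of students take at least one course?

7/8

P(≥1) = 1/3 + 7/12 + 3/8 − 1/8 − 1/12 − 1/4 + 1/24 = 7/8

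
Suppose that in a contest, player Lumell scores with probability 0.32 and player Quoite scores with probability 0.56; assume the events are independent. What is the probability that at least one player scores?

Independence gives P(none) = ∏(1 − pᵢ).
P(none) = (1 − 0.32) × (1 − 0.56) = 0.68 × 0.44 = 0.2992
P(at least one) = 1 − 0.2992 = 0.7008

0.7008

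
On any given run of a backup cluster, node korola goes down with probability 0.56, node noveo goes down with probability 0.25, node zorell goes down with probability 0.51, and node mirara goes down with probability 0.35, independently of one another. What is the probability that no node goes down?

0.105105

P(none) = (1 − 0.56) × (1 − 0.25) × (1 − 0.51) × (1 − 0.35) = 0.44 × 0.75 × 0.49 × 0.65 = 0.105105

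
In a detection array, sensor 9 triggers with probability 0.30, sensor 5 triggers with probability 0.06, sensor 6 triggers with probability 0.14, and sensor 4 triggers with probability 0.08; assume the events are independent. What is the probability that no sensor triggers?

P(none) = (1 − 0.30) × (1 − 0.06) × (1 − 0.14) × (1 − 0.08) = 0.70 × 0.94 × 0.86 × 0.92 = 0.5206096

0.5206096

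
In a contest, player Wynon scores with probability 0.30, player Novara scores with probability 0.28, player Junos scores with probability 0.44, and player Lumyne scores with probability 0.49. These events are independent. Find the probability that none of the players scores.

P(none) = (1 − 0.30) × (1 − 0.28) × (1 − 0.44) × (1 − 0.49) = 0.70 × 0.72 × 0.56 × 0.51 = 0.1439424

0.1439424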